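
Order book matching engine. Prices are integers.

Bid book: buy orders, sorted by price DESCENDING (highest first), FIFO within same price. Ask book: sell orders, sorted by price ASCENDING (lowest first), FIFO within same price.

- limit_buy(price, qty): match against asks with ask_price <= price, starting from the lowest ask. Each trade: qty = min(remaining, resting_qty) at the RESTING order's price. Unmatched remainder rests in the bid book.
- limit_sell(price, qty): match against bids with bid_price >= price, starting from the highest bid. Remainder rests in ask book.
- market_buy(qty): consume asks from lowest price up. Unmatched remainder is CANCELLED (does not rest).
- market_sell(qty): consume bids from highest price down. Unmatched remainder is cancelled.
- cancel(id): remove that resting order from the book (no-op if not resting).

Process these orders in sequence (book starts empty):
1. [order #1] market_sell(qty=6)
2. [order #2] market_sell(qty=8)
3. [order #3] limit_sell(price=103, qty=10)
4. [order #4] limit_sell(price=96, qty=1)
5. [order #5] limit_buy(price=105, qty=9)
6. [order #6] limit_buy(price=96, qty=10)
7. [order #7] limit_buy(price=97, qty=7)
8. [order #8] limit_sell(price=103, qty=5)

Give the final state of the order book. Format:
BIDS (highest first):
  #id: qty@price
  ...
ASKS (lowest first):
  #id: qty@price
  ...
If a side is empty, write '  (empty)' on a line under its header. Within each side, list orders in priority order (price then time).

After op 1 [order #1] market_sell(qty=6): fills=none; bids=[-] asks=[-]
After op 2 [order #2] market_sell(qty=8): fills=none; bids=[-] asks=[-]
After op 3 [order #3] limit_sell(price=103, qty=10): fills=none; bids=[-] asks=[#3:10@103]
After op 4 [order #4] limit_sell(price=96, qty=1): fills=none; bids=[-] asks=[#4:1@96 #3:10@103]
After op 5 [order #5] limit_buy(price=105, qty=9): fills=#5x#4:1@96 #5x#3:8@103; bids=[-] asks=[#3:2@103]
After op 6 [order #6] limit_buy(price=96, qty=10): fills=none; bids=[#6:10@96] asks=[#3:2@103]
After op 7 [order #7] limit_buy(price=97, qty=7): fills=none; bids=[#7:7@97 #6:10@96] asks=[#3:2@103]
After op 8 [order #8] limit_sell(price=103, qty=5): fills=none; bids=[#7:7@97 #6:10@96] asks=[#3:2@103 #8:5@103]

Answer: BIDS (highest first):
  #7: 7@97
  #6: 10@96
ASKS (lowest first):
  #3: 2@103
  #8: 5@103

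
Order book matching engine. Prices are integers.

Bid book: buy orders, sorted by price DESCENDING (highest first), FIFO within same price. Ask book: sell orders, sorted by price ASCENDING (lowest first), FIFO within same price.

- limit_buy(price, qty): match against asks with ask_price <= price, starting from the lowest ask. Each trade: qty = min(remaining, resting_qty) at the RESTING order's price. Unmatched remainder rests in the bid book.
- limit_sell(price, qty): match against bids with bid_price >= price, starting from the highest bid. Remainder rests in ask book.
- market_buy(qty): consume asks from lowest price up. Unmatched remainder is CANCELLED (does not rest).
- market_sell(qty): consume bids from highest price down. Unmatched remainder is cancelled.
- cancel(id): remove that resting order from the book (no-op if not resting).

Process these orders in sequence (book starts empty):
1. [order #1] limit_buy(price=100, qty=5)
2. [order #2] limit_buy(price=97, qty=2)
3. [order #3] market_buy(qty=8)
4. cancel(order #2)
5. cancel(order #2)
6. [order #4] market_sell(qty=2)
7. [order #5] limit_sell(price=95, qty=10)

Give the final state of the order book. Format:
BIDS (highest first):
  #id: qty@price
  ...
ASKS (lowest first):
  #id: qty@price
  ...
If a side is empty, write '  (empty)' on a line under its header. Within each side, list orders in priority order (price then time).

Answer: BIDS (highest first):
  (empty)
ASKS (lowest first):
  #5: 7@95

Derivation:
After op 1 [order #1] limit_buy(price=100, qty=5): fills=none; bids=[#1:5@100] asks=[-]
After op 2 [order #2] limit_buy(price=97, qty=2): fills=none; bids=[#1:5@100 #2:2@97] asks=[-]
After op 3 [order #3] market_buy(qty=8): fills=none; bids=[#1:5@100 #2:2@97] asks=[-]
After op 4 cancel(order #2): fills=none; bids=[#1:5@100] asks=[-]
After op 5 cancel(order #2): fills=none; bids=[#1:5@100] asks=[-]
After op 6 [order #4] market_sell(qty=2): fills=#1x#4:2@100; bids=[#1:3@100] asks=[-]
After op 7 [order #5] limit_sell(price=95, qty=10): fills=#1x#5:3@100; bids=[-] asks=[#5:7@95]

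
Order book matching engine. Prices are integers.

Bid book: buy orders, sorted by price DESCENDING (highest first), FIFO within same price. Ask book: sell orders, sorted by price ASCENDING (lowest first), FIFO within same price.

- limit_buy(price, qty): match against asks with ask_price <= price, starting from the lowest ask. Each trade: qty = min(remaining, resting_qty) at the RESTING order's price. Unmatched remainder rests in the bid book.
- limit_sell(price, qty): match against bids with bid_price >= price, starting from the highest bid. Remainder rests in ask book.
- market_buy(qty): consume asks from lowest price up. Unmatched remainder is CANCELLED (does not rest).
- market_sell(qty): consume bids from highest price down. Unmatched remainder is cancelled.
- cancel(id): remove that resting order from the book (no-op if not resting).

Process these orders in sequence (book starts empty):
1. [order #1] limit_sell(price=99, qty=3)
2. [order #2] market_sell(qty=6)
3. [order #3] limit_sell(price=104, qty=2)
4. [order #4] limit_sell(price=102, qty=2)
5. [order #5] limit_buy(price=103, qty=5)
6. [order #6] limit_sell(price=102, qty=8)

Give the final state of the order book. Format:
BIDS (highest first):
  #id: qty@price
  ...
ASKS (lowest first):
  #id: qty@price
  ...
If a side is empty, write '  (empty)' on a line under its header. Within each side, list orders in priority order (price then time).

After op 1 [order #1] limit_sell(price=99, qty=3): fills=none; bids=[-] asks=[#1:3@99]
After op 2 [order #2] market_sell(qty=6): fills=none; bids=[-] asks=[#1:3@99]
After op 3 [order #3] limit_sell(price=104, qty=2): fills=none; bids=[-] asks=[#1:3@99 #3:2@104]
After op 4 [order #4] limit_sell(price=102, qty=2): fills=none; bids=[-] asks=[#1:3@99 #4:2@102 #3:2@104]
After op 5 [order #5] limit_buy(price=103, qty=5): fills=#5x#1:3@99 #5x#4:2@102; bids=[-] asks=[#3:2@104]
After op 6 [order #6] limit_sell(price=102, qty=8): fills=none; bids=[-] asks=[#6:8@102 #3:2@104]

Answer: BIDS (highest first):
  (empty)
ASKS (lowest first):
  #6: 8@102
  #3: 2@104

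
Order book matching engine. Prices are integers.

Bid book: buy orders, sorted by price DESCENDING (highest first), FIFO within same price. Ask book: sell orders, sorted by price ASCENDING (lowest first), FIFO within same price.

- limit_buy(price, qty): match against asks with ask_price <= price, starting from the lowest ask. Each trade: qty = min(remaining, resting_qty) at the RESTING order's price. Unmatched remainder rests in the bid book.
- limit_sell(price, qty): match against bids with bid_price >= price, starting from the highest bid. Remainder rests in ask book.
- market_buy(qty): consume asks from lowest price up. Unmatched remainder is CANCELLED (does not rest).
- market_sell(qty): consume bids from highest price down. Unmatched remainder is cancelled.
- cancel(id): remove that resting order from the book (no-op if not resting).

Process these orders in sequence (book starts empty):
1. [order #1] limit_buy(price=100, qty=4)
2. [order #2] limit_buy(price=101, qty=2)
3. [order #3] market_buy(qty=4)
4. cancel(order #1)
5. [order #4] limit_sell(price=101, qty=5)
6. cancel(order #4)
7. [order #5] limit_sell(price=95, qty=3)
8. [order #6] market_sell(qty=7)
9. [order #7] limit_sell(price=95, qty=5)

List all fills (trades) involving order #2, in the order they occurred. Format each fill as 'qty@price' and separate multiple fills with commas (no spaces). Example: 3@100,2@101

Answer: 2@101

Derivation:
After op 1 [order #1] limit_buy(price=100, qty=4): fills=none; bids=[#1:4@100] asks=[-]
After op 2 [order #2] limit_buy(price=101, qty=2): fills=none; bids=[#2:2@101 #1:4@100] asks=[-]
After op 3 [order #3] market_buy(qty=4): fills=none; bids=[#2:2@101 #1:4@100] asks=[-]
After op 4 cancel(order #1): fills=none; bids=[#2:2@101] asks=[-]
After op 5 [order #4] limit_sell(price=101, qty=5): fills=#2x#4:2@101; bids=[-] asks=[#4:3@101]
After op 6 cancel(order #4): fills=none; bids=[-] asks=[-]
After op 7 [order #5] limit_sell(price=95, qty=3): fills=none; bids=[-] asks=[#5:3@95]
After op 8 [order #6] market_sell(qty=7): fills=none; bids=[-] asks=[#5:3@95]
After op 9 [order #7] limit_sell(price=95, qty=5): fills=none; bids=[-] asks=[#5:3@95 #7:5@95]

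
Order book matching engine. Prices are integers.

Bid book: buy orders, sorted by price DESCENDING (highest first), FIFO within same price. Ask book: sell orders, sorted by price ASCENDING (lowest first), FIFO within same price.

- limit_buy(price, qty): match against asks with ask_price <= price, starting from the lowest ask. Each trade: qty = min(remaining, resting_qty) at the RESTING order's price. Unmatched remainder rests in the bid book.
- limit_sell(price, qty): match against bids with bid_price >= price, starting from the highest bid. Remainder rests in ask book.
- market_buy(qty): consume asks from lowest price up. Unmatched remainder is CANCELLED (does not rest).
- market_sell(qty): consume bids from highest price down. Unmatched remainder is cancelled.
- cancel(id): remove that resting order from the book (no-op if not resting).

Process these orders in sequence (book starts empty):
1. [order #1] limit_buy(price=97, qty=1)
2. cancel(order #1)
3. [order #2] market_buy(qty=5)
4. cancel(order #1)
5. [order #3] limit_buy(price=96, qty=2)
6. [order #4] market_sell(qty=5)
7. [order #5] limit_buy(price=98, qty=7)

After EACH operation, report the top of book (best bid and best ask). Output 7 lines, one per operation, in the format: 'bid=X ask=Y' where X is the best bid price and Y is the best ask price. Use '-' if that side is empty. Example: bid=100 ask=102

Answer: bid=97 ask=-
bid=- ask=-
bid=- ask=-
bid=- ask=-
bid=96 ask=-
bid=- ask=-
bid=98 ask=-

Derivation:
After op 1 [order #1] limit_buy(price=97, qty=1): fills=none; bids=[#1:1@97] asks=[-]
After op 2 cancel(order #1): fills=none; bids=[-] asks=[-]
After op 3 [order #2] market_buy(qty=5): fills=none; bids=[-] asks=[-]
After op 4 cancel(order #1): fills=none; bids=[-] asks=[-]
After op 5 [order #3] limit_buy(price=96, qty=2): fills=none; bids=[#3:2@96] asks=[-]
After op 6 [order #4] market_sell(qty=5): fills=#3x#4:2@96; bids=[-] asks=[-]
After op 7 [order #5] limit_buy(price=98, qty=7): fills=none; bids=[#5:7@98] asks=[-]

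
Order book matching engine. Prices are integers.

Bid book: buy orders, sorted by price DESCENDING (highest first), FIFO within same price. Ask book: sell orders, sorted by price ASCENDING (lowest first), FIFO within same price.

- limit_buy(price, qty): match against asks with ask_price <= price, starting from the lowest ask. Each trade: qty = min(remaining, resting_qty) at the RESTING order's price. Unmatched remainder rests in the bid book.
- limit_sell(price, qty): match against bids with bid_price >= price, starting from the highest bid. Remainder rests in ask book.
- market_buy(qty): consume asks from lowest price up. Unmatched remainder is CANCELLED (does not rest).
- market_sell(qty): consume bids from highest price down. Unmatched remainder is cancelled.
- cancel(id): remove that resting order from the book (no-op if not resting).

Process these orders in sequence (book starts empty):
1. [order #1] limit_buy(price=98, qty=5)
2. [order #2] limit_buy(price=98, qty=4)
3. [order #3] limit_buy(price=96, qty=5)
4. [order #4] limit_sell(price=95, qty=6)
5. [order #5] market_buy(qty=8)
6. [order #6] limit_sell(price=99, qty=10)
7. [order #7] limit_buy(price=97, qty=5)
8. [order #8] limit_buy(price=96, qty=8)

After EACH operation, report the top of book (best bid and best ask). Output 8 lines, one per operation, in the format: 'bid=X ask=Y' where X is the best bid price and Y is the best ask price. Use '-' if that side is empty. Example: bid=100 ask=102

Answer: bid=98 ask=-
bid=98 ask=-
bid=98 ask=-
bid=98 ask=-
bid=98 ask=-
bid=98 ask=99
bid=98 ask=99
bid=98 ask=99

Derivation:
After op 1 [order #1] limit_buy(price=98, qty=5): fills=none; bids=[#1:5@98] asks=[-]
After op 2 [order #2] limit_buy(price=98, qty=4): fills=none; bids=[#1:5@98 #2:4@98] asks=[-]
After op 3 [order #3] limit_buy(price=96, qty=5): fills=none; bids=[#1:5@98 #2:4@98 #3:5@96] asks=[-]
After op 4 [order #4] limit_sell(price=95, qty=6): fills=#1x#4:5@98 #2x#4:1@98; bids=[#2:3@98 #3:5@96] asks=[-]
After op 5 [order #5] market_buy(qty=8): fills=none; bids=[#2:3@98 #3:5@96] asks=[-]
After op 6 [order #6] limit_sell(price=99, qty=10): fills=none; bids=[#2:3@98 #3:5@96] asks=[#6:10@99]
After op 7 [order #7] limit_buy(price=97, qty=5): fills=none; bids=[#2:3@98 #7:5@97 #3:5@96] asks=[#6:10@99]
After op 8 [order #8] limit_buy(price=96, qty=8): fills=none; bids=[#2:3@98 #7:5@97 #3:5@96 #8:8@96] asks=[#6:10@99]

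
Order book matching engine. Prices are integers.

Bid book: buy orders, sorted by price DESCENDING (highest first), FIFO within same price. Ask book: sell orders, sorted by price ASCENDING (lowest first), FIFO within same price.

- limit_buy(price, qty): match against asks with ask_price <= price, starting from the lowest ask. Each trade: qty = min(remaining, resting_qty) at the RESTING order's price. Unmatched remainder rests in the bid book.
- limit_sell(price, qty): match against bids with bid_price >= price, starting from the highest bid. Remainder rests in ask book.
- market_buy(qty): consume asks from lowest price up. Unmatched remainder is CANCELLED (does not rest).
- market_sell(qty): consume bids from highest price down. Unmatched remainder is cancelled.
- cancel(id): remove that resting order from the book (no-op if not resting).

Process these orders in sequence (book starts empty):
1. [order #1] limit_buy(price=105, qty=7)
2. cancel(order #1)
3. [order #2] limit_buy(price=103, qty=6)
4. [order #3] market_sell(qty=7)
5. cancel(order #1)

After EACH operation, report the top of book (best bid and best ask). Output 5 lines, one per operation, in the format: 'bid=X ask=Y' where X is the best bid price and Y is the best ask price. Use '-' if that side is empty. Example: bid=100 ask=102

After op 1 [order #1] limit_buy(price=105, qty=7): fills=none; bids=[#1:7@105] asks=[-]
After op 2 cancel(order #1): fills=none; bids=[-] asks=[-]
After op 3 [order #2] limit_buy(price=103, qty=6): fills=none; bids=[#2:6@103] asks=[-]
After op 4 [order #3] market_sell(qty=7): fills=#2x#3:6@103; bids=[-] asks=[-]
After op 5 cancel(order #1): fills=none; bids=[-] asks=[-]

Answer: bid=105 ask=-
bid=- ask=-
bid=103 ask=-
bid=- ask=-
bid=- ask=-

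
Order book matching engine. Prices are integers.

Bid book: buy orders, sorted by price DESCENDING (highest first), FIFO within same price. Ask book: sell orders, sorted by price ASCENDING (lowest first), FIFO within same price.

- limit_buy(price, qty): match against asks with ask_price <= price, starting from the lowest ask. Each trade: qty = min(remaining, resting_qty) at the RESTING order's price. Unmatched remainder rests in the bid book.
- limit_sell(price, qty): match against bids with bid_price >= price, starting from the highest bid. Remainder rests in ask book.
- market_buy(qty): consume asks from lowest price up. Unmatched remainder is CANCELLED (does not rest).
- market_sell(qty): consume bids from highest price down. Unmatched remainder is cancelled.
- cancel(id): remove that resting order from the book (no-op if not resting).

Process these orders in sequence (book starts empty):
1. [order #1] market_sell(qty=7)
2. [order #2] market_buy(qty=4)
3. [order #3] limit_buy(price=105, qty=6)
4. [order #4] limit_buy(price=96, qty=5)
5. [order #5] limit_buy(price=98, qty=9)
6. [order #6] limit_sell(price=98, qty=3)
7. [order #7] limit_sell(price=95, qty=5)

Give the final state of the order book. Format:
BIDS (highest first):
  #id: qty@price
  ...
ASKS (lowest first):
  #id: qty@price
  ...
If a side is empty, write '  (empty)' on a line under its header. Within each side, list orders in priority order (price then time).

Answer: BIDS (highest first):
  #5: 7@98
  #4: 5@96
ASKS (lowest first):
  (empty)

Derivation:
After op 1 [order #1] market_sell(qty=7): fills=none; bids=[-] asks=[-]
After op 2 [order #2] market_buy(qty=4): fills=none; bids=[-] asks=[-]
After op 3 [order #3] limit_buy(price=105, qty=6): fills=none; bids=[#3:6@105] asks=[-]
After op 4 [order #4] limit_buy(price=96, qty=5): fills=none; bids=[#3:6@105 #4:5@96] asks=[-]
After op 5 [order #5] limit_buy(price=98, qty=9): fills=none; bids=[#3:6@105 #5:9@98 #4:5@96] asks=[-]
After op 6 [order #6] limit_sell(price=98, qty=3): fills=#3x#6:3@105; bids=[#3:3@105 #5:9@98 #4:5@96] asks=[-]
After op 7 [order #7] limit_sell(price=95, qty=5): fills=#3x#7:3@105 #5x#7:2@98; bids=[#5:7@98 #4:5@96] asks=[-]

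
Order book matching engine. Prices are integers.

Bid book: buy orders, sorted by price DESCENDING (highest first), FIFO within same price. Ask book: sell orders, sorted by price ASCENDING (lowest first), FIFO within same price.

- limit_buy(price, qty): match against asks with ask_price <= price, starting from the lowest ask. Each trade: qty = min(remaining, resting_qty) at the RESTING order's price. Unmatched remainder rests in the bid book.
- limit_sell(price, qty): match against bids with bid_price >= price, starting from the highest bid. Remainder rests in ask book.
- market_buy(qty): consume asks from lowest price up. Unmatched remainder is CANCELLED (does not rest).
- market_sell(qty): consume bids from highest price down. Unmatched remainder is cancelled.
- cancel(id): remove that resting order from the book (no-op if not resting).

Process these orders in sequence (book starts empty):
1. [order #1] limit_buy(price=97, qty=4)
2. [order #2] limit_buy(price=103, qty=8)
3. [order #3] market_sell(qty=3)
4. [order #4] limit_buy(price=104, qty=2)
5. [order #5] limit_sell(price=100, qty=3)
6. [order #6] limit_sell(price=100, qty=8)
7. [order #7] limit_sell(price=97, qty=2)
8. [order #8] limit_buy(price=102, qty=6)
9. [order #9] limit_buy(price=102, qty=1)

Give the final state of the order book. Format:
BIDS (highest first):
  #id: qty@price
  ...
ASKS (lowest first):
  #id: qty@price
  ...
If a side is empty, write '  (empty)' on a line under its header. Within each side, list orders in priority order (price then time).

After op 1 [order #1] limit_buy(price=97, qty=4): fills=none; bids=[#1:4@97] asks=[-]
After op 2 [order #2] limit_buy(price=103, qty=8): fills=none; bids=[#2:8@103 #1:4@97] asks=[-]
After op 3 [order #3] market_sell(qty=3): fills=#2x#3:3@103; bids=[#2:5@103 #1:4@97] asks=[-]
After op 4 [order #4] limit_buy(price=104, qty=2): fills=none; bids=[#4:2@104 #2:5@103 #1:4@97] asks=[-]
After op 5 [order #5] limit_sell(price=100, qty=3): fills=#4x#5:2@104 #2x#5:1@103; bids=[#2:4@103 #1:4@97] asks=[-]
After op 6 [order #6] limit_sell(price=100, qty=8): fills=#2x#6:4@103; bids=[#1:4@97] asks=[#6:4@100]
After op 7 [order #7] limit_sell(price=97, qty=2): fills=#1x#7:2@97; bids=[#1:2@97] asks=[#6:4@100]
After op 8 [order #8] limit_buy(price=102, qty=6): fills=#8x#6:4@100; bids=[#8:2@102 #1:2@97] asks=[-]
After op 9 [order #9] limit_buy(price=102, qty=1): fills=none; bids=[#8:2@102 #9:1@102 #1:2@97] asks=[-]

Answer: BIDS (highest first):
  #8: 2@102
  #9: 1@102
  #1: 2@97
ASKS (lowest first):
  (empty)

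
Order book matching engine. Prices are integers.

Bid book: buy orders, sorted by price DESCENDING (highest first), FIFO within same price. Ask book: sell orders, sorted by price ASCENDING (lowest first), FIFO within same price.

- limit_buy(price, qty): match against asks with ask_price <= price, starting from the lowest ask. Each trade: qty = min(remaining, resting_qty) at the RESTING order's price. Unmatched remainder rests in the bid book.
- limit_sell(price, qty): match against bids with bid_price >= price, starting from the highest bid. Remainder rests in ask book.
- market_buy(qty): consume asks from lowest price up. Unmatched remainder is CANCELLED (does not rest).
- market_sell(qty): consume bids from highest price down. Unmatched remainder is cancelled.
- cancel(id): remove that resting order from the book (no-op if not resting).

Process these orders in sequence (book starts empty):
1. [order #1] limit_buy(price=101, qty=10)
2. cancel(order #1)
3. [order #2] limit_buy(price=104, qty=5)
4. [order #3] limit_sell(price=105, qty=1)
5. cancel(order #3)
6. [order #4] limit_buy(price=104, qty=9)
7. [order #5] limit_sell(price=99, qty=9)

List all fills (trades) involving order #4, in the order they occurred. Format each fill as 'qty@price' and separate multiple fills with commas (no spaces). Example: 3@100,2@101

Answer: 4@104

Derivation:
After op 1 [order #1] limit_buy(price=101, qty=10): fills=none; bids=[#1:10@101] asks=[-]
After op 2 cancel(order #1): fills=none; bids=[-] asks=[-]
After op 3 [order #2] limit_buy(price=104, qty=5): fills=none; bids=[#2:5@104] asks=[-]
After op 4 [order #3] limit_sell(price=105, qty=1): fills=none; bids=[#2:5@104] asks=[#3:1@105]
After op 5 cancel(order #3): fills=none; bids=[#2:5@104] asks=[-]
After op 6 [order #4] limit_buy(price=104, qty=9): fills=none; bids=[#2:5@104 #4:9@104] asks=[-]
After op 7 [order #5] limit_sell(price=99, qty=9): fills=#2x#5:5@104 #4x#5:4@104; bids=[#4:5@104] asks=[-]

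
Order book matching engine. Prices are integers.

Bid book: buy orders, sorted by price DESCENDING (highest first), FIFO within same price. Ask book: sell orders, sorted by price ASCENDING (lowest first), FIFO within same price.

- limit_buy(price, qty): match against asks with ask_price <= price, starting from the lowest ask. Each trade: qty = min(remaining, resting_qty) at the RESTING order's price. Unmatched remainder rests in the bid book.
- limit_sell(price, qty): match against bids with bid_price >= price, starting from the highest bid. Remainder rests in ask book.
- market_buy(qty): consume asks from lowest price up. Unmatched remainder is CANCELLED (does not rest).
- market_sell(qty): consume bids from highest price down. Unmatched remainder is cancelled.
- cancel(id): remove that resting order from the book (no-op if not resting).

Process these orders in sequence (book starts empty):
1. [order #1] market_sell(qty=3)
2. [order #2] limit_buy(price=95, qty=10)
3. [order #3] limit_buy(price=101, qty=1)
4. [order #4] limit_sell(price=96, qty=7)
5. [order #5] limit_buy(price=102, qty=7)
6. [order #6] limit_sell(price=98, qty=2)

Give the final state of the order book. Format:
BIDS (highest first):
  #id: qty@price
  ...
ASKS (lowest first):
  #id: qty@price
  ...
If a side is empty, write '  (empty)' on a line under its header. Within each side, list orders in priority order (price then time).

After op 1 [order #1] market_sell(qty=3): fills=none; bids=[-] asks=[-]
After op 2 [order #2] limit_buy(price=95, qty=10): fills=none; bids=[#2:10@95] asks=[-]
After op 3 [order #3] limit_buy(price=101, qty=1): fills=none; bids=[#3:1@101 #2:10@95] asks=[-]
After op 4 [order #4] limit_sell(price=96, qty=7): fills=#3x#4:1@101; bids=[#2:10@95] asks=[#4:6@96]
After op 5 [order #5] limit_buy(price=102, qty=7): fills=#5x#4:6@96; bids=[#5:1@102 #2:10@95] asks=[-]
After op 6 [order #6] limit_sell(price=98, qty=2): fills=#5x#6:1@102; bids=[#2:10@95] asks=[#6:1@98]

Answer: BIDS (highest first):
  #2: 10@95
ASKS (lowest first):
  #6: 1@98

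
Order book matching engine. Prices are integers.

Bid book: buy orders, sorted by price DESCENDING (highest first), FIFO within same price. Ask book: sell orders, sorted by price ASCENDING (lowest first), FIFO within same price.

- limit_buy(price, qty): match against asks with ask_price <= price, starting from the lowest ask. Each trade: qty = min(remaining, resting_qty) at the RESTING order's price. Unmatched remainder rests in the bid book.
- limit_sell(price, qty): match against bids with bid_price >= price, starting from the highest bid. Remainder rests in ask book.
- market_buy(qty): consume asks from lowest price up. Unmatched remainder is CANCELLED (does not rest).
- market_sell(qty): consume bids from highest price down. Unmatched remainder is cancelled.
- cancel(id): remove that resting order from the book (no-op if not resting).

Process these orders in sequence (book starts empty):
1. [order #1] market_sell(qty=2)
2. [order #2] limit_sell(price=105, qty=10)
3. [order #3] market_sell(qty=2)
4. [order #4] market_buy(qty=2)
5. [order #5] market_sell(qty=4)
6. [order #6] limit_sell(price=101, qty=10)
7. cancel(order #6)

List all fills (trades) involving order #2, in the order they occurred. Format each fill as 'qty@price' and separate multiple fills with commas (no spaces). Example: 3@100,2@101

After op 1 [order #1] market_sell(qty=2): fills=none; bids=[-] asks=[-]
After op 2 [order #2] limit_sell(price=105, qty=10): fills=none; bids=[-] asks=[#2:10@105]
After op 3 [order #3] market_sell(qty=2): fills=none; bids=[-] asks=[#2:10@105]
After op 4 [order #4] market_buy(qty=2): fills=#4x#2:2@105; bids=[-] asks=[#2:8@105]
After op 5 [order #5] market_sell(qty=4): fills=none; bids=[-] asks=[#2:8@105]
After op 6 [order #6] limit_sell(price=101, qty=10): fills=none; bids=[-] asks=[#6:10@101 #2:8@105]
After op 7 cancel(order #6): fills=none; bids=[-] asks=[#2:8@105]

Answer: 2@105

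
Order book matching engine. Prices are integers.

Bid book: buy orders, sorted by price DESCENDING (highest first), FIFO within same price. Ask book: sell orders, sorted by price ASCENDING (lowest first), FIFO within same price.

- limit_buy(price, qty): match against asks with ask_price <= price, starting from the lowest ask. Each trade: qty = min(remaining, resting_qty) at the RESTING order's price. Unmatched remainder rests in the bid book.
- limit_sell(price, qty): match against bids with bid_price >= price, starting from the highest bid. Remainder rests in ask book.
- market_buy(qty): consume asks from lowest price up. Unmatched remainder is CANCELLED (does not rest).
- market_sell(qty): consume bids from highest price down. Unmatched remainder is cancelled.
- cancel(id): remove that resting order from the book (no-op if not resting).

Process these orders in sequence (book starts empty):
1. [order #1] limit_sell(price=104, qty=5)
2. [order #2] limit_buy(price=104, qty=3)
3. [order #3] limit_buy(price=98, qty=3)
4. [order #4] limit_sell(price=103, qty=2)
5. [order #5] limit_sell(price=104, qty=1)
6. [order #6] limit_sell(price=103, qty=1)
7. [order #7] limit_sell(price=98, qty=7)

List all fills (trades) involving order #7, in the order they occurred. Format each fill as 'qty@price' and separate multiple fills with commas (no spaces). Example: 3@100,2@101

After op 1 [order #1] limit_sell(price=104, qty=5): fills=none; bids=[-] asks=[#1:5@104]
After op 2 [order #2] limit_buy(price=104, qty=3): fills=#2x#1:3@104; bids=[-] asks=[#1:2@104]
After op 3 [order #3] limit_buy(price=98, qty=3): fills=none; bids=[#3:3@98] asks=[#1:2@104]
After op 4 [order #4] limit_sell(price=103, qty=2): fills=none; bids=[#3:3@98] asks=[#4:2@103 #1:2@104]
After op 5 [order #5] limit_sell(price=104, qty=1): fills=none; bids=[#3:3@98] asks=[#4:2@103 #1:2@104 #5:1@104]
After op 6 [order #6] limit_sell(price=103, qty=1): fills=none; bids=[#3:3@98] asks=[#4:2@103 #6:1@103 #1:2@104 #5:1@104]
After op 7 [order #7] limit_sell(price=98, qty=7): fills=#3x#7:3@98; bids=[-] asks=[#7:4@98 #4:2@103 #6:1@103 #1:2@104 #5:1@104]

Answer: 3@98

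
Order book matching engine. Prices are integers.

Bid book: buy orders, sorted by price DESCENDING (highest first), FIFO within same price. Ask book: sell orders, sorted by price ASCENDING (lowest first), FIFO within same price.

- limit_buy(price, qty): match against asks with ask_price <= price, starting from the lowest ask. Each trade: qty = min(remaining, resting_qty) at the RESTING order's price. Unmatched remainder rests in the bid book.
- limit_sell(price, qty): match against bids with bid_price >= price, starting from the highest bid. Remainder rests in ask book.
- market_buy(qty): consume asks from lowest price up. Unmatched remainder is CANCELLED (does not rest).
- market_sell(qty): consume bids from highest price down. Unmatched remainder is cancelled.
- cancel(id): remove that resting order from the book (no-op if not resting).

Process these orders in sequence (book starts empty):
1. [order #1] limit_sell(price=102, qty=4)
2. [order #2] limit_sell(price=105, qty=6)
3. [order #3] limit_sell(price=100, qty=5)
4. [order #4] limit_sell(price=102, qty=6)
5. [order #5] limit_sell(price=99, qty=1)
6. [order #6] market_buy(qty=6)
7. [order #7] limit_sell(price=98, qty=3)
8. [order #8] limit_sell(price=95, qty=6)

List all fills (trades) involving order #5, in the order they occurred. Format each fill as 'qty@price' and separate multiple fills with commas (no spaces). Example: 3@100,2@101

After op 1 [order #1] limit_sell(price=102, qty=4): fills=none; bids=[-] asks=[#1:4@102]
After op 2 [order #2] limit_sell(price=105, qty=6): fills=none; bids=[-] asks=[#1:4@102 #2:6@105]
After op 3 [order #3] limit_sell(price=100, qty=5): fills=none; bids=[-] asks=[#3:5@100 #1:4@102 #2:6@105]
After op 4 [order #4] limit_sell(price=102, qty=6): fills=none; bids=[-] asks=[#3:5@100 #1:4@102 #4:6@102 #2:6@105]
After op 5 [order #5] limit_sell(price=99, qty=1): fills=none; bids=[-] asks=[#5:1@99 #3:5@100 #1:4@102 #4:6@102 #2:6@105]
After op 6 [order #6] market_buy(qty=6): fills=#6x#5:1@99 #6x#3:5@100; bids=[-] asks=[#1:4@102 #4:6@102 #2:6@105]
After op 7 [order #7] limit_sell(price=98, qty=3): fills=none; bids=[-] asks=[#7:3@98 #1:4@102 #4:6@102 #2:6@105]
After op 8 [order #8] limit_sell(price=95, qty=6): fills=none; bids=[-] asks=[#8:6@95 #7:3@98 #1:4@102 #4:6@102 #2:6@105]

Answer: 1@99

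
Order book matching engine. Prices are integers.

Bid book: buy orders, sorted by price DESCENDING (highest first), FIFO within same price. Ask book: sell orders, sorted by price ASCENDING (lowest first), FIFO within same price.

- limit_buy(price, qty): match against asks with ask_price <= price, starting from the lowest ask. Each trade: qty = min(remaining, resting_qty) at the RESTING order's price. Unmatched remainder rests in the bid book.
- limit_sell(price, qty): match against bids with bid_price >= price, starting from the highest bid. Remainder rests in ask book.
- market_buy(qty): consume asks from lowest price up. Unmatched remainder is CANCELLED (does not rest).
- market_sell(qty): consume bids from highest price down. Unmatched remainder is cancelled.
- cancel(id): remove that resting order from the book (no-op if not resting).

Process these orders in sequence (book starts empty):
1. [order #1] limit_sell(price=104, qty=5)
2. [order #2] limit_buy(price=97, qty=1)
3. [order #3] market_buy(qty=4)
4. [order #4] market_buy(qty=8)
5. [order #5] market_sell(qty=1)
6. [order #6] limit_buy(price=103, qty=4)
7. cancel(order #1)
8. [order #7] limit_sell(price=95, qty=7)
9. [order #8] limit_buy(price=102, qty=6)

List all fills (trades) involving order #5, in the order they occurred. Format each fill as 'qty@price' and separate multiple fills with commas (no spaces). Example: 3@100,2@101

After op 1 [order #1] limit_sell(price=104, qty=5): fills=none; bids=[-] asks=[#1:5@104]
After op 2 [order #2] limit_buy(price=97, qty=1): fills=none; bids=[#2:1@97] asks=[#1:5@104]
After op 3 [order #3] market_buy(qty=4): fills=#3x#1:4@104; bids=[#2:1@97] asks=[#1:1@104]
After op 4 [order #4] market_buy(qty=8): fills=#4x#1:1@104; bids=[#2:1@97] asks=[-]
After op 5 [order #5] market_sell(qty=1): fills=#2x#5:1@97; bids=[-] asks=[-]
After op 6 [order #6] limit_buy(price=103, qty=4): fills=none; bids=[#6:4@103] asks=[-]
After op 7 cancel(order #1): fills=none; bids=[#6:4@103] asks=[-]
After op 8 [order #7] limit_sell(price=95, qty=7): fills=#6x#7:4@103; bids=[-] asks=[#7:3@95]
After op 9 [order #8] limit_buy(price=102, qty=6): fills=#8x#7:3@95; bids=[#8:3@102] asks=[-]

Answer: 1@97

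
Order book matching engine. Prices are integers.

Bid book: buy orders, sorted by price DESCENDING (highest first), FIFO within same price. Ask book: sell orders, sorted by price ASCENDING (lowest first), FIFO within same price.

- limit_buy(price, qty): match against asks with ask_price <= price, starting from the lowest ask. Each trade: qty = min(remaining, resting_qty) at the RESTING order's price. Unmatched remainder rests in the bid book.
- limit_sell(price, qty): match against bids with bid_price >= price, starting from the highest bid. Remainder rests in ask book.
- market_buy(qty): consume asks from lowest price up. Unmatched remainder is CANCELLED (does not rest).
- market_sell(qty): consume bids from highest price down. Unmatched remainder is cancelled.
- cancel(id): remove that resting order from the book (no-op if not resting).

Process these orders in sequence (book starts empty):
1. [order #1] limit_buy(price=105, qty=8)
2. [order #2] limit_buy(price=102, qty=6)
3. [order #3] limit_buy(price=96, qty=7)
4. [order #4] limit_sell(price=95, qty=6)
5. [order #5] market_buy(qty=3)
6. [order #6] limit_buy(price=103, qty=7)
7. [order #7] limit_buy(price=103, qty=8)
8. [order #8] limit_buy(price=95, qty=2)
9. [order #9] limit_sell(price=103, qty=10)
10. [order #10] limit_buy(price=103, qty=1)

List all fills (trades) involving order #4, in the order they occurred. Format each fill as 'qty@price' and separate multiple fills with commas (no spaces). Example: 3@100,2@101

After op 1 [order #1] limit_buy(price=105, qty=8): fills=none; bids=[#1:8@105] asks=[-]
After op 2 [order #2] limit_buy(price=102, qty=6): fills=none; bids=[#1:8@105 #2:6@102] asks=[-]
After op 3 [order #3] limit_buy(price=96, qty=7): fills=none; bids=[#1:8@105 #2:6@102 #3:7@96] asks=[-]
After op 4 [order #4] limit_sell(price=95, qty=6): fills=#1x#4:6@105; bids=[#1:2@105 #2:6@102 #3:7@96] asks=[-]
After op 5 [order #5] market_buy(qty=3): fills=none; bids=[#1:2@105 #2:6@102 #3:7@96] asks=[-]
After op 6 [order #6] limit_buy(price=103, qty=7): fills=none; bids=[#1:2@105 #6:7@103 #2:6@102 #3:7@96] asks=[-]
After op 7 [order #7] limit_buy(price=103, qty=8): fills=none; bids=[#1:2@105 #6:7@103 #7:8@103 #2:6@102 #3:7@96] asks=[-]
After op 8 [order #8] limit_buy(price=95, qty=2): fills=none; bids=[#1:2@105 #6:7@103 #7:8@103 #2:6@102 #3:7@96 #8:2@95] asks=[-]
After op 9 [order #9] limit_sell(price=103, qty=10): fills=#1x#9:2@105 #6x#9:7@103 #7x#9:1@103; bids=[#7:7@103 #2:6@102 #3:7@96 #8:2@95] asks=[-]
After op 10 [order #10] limit_buy(price=103, qty=1): fills=none; bids=[#7:7@103 #10:1@103 #2:6@102 #3:7@96 #8:2@95] asks=[-]

Answer: 6@105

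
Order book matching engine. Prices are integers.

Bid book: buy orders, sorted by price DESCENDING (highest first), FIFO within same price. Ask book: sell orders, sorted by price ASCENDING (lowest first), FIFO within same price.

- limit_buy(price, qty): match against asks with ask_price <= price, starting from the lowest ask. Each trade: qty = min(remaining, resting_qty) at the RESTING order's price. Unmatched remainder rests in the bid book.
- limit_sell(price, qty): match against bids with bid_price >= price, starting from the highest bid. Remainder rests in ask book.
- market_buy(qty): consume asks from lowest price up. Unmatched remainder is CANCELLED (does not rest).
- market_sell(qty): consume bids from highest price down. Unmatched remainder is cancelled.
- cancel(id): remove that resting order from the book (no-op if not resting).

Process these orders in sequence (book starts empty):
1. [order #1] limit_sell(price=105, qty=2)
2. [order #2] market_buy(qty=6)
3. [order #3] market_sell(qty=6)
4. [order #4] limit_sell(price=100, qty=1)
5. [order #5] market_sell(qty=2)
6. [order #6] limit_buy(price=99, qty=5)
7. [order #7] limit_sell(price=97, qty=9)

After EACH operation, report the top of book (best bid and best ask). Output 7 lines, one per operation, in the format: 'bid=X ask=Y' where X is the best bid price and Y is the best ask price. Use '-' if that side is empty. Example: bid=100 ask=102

After op 1 [order #1] limit_sell(price=105, qty=2): fills=none; bids=[-] asks=[#1:2@105]
After op 2 [order #2] market_buy(qty=6): fills=#2x#1:2@105; bids=[-] asks=[-]
After op 3 [order #3] market_sell(qty=6): fills=none; bids=[-] asks=[-]
After op 4 [order #4] limit_sell(price=100, qty=1): fills=none; bids=[-] asks=[#4:1@100]
After op 5 [order #5] market_sell(qty=2): fills=none; bids=[-] asks=[#4:1@100]
After op 6 [order #6] limit_buy(price=99, qty=5): fills=none; bids=[#6:5@99] asks=[#4:1@100]
After op 7 [order #7] limit_sell(price=97, qty=9): fills=#6x#7:5@99; bids=[-] asks=[#7:4@97 #4:1@100]

Answer: bid=- ask=105
bid=- ask=-
bid=- ask=-
bid=- ask=100
bid=- ask=100
bid=99 ask=100
bid=- ask=97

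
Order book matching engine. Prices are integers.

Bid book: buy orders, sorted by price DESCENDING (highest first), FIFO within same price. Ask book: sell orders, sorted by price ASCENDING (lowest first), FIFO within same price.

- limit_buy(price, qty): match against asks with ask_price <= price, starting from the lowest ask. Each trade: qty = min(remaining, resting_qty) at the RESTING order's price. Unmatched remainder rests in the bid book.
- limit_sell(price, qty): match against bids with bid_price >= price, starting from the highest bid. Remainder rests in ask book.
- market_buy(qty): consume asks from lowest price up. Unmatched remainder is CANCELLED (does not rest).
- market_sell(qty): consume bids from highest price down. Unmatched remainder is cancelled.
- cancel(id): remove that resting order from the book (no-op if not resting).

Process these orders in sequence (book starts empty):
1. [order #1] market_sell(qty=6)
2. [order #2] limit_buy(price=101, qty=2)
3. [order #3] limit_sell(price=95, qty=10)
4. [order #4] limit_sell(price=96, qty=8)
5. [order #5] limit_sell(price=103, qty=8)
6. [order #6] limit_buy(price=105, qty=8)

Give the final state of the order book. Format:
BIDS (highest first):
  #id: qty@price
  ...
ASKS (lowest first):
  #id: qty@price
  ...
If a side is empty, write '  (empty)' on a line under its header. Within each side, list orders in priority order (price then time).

Answer: BIDS (highest first):
  (empty)
ASKS (lowest first):
  #4: 8@96
  #5: 8@103

Derivation:
After op 1 [order #1] market_sell(qty=6): fills=none; bids=[-] asks=[-]
After op 2 [order #2] limit_buy(price=101, qty=2): fills=none; bids=[#2:2@101] asks=[-]
After op 3 [order #3] limit_sell(price=95, qty=10): fills=#2x#3:2@101; bids=[-] asks=[#3:8@95]
After op 4 [order #4] limit_sell(price=96, qty=8): fills=none; bids=[-] asks=[#3:8@95 #4:8@96]
After op 5 [order #5] limit_sell(price=103, qty=8): fills=none; bids=[-] asks=[#3:8@95 #4:8@96 #5:8@103]
After op 6 [order #6] limit_buy(price=105, qty=8): fills=#6x#3:8@95; bids=[-] asks=[#4:8@96 #5:8@103]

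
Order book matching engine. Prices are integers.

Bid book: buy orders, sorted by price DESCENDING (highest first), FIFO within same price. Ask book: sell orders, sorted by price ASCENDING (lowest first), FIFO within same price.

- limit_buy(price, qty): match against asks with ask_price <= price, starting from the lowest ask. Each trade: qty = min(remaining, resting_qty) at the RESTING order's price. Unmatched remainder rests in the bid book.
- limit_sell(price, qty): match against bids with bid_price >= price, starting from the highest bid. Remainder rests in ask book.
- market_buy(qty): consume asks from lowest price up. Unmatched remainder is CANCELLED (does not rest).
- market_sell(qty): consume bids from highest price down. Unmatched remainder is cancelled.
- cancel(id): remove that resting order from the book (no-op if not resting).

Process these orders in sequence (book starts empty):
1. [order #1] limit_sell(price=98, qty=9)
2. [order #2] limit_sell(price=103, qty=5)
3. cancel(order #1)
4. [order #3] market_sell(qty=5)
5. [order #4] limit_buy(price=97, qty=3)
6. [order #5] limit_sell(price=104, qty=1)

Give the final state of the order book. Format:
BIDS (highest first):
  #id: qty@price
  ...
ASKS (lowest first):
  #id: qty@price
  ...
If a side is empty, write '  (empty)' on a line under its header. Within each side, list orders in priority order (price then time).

Answer: BIDS (highest first):
  #4: 3@97
ASKS (lowest first):
  #2: 5@103
  #5: 1@104

Derivation:
After op 1 [order #1] limit_sell(price=98, qty=9): fills=none; bids=[-] asks=[#1:9@98]
After op 2 [order #2] limit_sell(price=103, qty=5): fills=none; bids=[-] asks=[#1:9@98 #2:5@103]
After op 3 cancel(order #1): fills=none; bids=[-] asks=[#2:5@103]
After op 4 [order #3] market_sell(qty=5): fills=none; bids=[-] asks=[#2:5@103]
After op 5 [order #4] limit_buy(price=97, qty=3): fills=none; bids=[#4:3@97] asks=[#2:5@103]
After op 6 [order #5] limit_sell(price=104, qty=1): fills=none; bids=[#4:3@97] asks=[#2:5@103 #5:1@104]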